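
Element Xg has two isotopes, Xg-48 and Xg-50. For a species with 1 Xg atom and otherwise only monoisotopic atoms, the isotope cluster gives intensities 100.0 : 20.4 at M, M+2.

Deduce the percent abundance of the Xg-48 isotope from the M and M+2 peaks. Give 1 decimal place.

Write p for the Xg-48 fraction. I(M+2)/I(M) = [C(1,1)·p^0·(1−p)] / p^1 = 1·(1−p)/p = 20.4/100.0 = 0.2040
(1−p)/p = 0.2040/1 = 0.2040  ⇒  p = 1/(1 + 0.2040) = 0.8306
Xg-48: 83.1%, Xg-50: 16.9%.

83.1%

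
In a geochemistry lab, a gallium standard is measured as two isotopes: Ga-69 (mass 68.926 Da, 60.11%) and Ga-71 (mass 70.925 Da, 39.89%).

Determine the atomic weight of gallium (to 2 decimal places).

69.72 Da

Ar = Σ fᵢ·mᵢ = 0.6011 × 68.926 + 0.3989 × 70.925
= 41.4314 + 28.2920 = 69.7234 Da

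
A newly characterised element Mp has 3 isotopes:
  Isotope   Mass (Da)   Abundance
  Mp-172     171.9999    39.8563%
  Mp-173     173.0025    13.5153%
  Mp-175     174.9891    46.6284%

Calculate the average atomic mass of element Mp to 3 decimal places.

Ar = Σ fᵢ·mᵢ = 0.398563 × 171.9999 + 0.135153 × 173.0025 + 0.466284 × 174.9891
= 68.55280 + 23.38181 + 81.59462 = 173.52923 Da

173.529 Da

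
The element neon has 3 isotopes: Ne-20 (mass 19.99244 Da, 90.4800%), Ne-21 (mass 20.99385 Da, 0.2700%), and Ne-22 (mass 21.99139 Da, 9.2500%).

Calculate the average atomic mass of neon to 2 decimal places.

20.18 Da

Ar = Σ fᵢ·mᵢ = 0.904800 × 19.99244 + 0.002700 × 20.99385 + 0.092500 × 21.99139
= 18.089160 + 0.056683 + 2.034204 = 20.180047 Da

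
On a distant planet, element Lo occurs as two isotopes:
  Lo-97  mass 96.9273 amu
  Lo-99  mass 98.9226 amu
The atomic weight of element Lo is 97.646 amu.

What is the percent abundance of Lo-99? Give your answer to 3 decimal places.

36.020%

Writing the weighted mean with unknown fraction x of Lo-97:
96.9273·x + 98.9226·(1 − x) = 97.646
(96.9273 − 98.9226)·x = 97.646 − 98.9226
x = -1.2766 / -1.9953 = 0.63980 → 63.980% Lo-97, 36.020% Lo-99.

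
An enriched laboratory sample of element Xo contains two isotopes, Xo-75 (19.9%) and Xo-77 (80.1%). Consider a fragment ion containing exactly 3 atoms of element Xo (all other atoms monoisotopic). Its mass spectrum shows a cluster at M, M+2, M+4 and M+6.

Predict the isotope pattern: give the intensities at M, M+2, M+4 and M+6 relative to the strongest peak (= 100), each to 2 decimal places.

1.53 : 18.52 : 74.53 : 100.00

Expanding (0.199 + 0.801)^3:
P(M) = 0.199^3 = 0.007881
P(M+2) = 3 × 0.199^2 × 0.801^1 = 0.095161
P(M+4) = 3 × 0.199^1 × 0.801^2 = 0.383036
P(M+6) = 0.801^3 = 0.513922
The M+6 peak is largest (0.513922); scaling to 100 gives 1.53 : 18.52 : 74.53 : 100.00.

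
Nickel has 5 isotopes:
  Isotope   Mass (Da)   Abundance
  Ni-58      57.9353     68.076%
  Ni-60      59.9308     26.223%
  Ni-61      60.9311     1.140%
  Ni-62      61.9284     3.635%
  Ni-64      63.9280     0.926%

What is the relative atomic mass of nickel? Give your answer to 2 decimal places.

58.69 Da

The abundance-weighted mean is 0.68076 × 57.9353 + 0.26223 × 59.9308 + 0.01140 × 60.9311 + 0.03635 × 61.9284 + 0.00926 × 63.9280
= 39.44003 + 15.71565 + 0.69461 + 2.25110 + 0.59197 = 58.69336 Da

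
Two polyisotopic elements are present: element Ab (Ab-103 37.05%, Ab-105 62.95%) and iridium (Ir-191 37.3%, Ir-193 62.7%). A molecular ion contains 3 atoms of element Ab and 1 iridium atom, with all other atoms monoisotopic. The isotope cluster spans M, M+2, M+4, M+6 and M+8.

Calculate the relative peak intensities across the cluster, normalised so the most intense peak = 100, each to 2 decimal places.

Element Ab pattern (n=3): 0.05085863 : 0.25923487 : 0.44045438 : 0.24945212
Iridium pattern (n=1): 0.3730 : 0.6270
Convolve the two distributions (both contribute in 2-u steps):
  M: 0.05085863×0.3730 = 0.018970
  M+2: 0.05085863×0.6270 + 0.25923487×0.3730 = 0.128583
  M+4: 0.25923487×0.6270 + 0.44045438×0.3730 = 0.326830
  M+6: 0.44045438×0.6270 + 0.24945212×0.3730 = 0.369211
  M+8: 0.24945212×0.6270 = 0.156406
Scale to base peak (0.369211) = 100: 5.14 : 34.83 : 88.52 : 100.00 : 42.36

5.14 : 34.83 : 88.52 : 100.00 : 42.36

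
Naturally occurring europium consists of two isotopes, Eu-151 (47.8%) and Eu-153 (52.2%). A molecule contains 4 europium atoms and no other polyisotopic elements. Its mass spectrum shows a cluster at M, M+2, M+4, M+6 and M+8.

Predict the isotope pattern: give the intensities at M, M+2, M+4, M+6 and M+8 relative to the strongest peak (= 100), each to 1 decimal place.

14.0 : 61.0 : 100.0 : 72.8 : 19.9

The 4 Eu atoms are independent, so intensities follow the terms of (0.478 + 0.522)^4.
P(M) = 0.478^4 = 0.052205
P(M+2) = 4 × 0.478^3 × 0.522^1 = 0.228042
P(M+4) = 6 × 0.478^2 × 0.522^2 = 0.373549
P(M+6) = 4 × 0.478^1 × 0.522^3 = 0.271956
P(M+8) = 0.522^4 = 0.074248
The M+4 peak is largest (0.373549); scaling to 100 gives 14.0 : 61.0 : 100.0 : 72.8 : 19.9.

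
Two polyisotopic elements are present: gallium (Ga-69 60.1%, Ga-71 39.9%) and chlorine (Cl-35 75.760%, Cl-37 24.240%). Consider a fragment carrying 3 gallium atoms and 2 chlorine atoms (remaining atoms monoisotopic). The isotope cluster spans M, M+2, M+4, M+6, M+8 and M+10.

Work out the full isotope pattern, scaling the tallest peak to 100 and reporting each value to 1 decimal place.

Gallium pattern (n=3): 0.2170818 : 0.4323576 : 0.2870394 : 0.0635212
Chlorine pattern (n=2): 0.57395776 : 0.36728448 : 0.05875776
Convolve the two distributions (both contribute in 2-u steps):
  M: 0.2170818×0.57395776 = 0.124596
  M+2: 0.2170818×0.36728448 + 0.4323576×0.57395776 = 0.327886
  M+4: 0.2170818×0.05875776 + 0.4323576×0.36728448 + 0.2870394×0.57395776 = 0.336302
  M+6: 0.4323576×0.05875776 + 0.2870394×0.36728448 + 0.0635212×0.57395776 = 0.167288
  M+8: 0.2870394×0.05875776 + 0.0635212×0.36728448 = 0.040196
  M+10: 0.0635212×0.05875776 = 0.003732
Scale to base peak (0.336302) = 100: 37.0 : 97.5 : 100.0 : 49.7 : 12.0 : 1.1

37.0 : 97.5 : 100.0 : 49.7 : 12.0 : 1.1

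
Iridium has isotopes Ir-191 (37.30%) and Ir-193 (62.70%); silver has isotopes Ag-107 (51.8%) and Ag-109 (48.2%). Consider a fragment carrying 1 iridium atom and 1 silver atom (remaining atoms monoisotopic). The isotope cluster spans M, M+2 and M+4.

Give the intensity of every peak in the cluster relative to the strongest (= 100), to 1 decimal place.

Iridium pattern (n=1): 0.3730 : 0.6270
Silver pattern (n=1): 0.5180 : 0.4820
Convolve the two distributions (both contribute in 2-u steps):
  M: 0.3730×0.5180 = 0.193214
  M+2: 0.3730×0.4820 + 0.6270×0.5180 = 0.504572
  M+4: 0.6270×0.4820 = 0.302214
Scale to base peak (0.504572) = 100: 38.3 : 100.0 : 59.9

38.3 : 100.0 : 59.9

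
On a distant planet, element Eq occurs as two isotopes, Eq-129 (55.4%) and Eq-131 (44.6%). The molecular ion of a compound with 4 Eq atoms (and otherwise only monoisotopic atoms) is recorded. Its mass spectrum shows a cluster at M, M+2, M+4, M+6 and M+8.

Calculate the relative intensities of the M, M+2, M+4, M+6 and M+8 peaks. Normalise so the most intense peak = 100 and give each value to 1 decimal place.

Each Eq atom is independently Eq-129 (p = 0.554) or Eq-131 (q = 0.446); the cluster is the binomial expansion (p + q)^4.
P(M) = 0.554^4 = 0.094197
P(M+2) = 4 × 0.554^3 × 0.446^1 = 0.303336
P(M+4) = 6 × 0.554^2 × 0.446^2 = 0.366303
P(M+6) = 4 × 0.554^1 × 0.446^3 = 0.196596
P(M+8) = 0.446^4 = 0.039568
The M+4 peak is largest (0.366303); scaling to 100 gives 25.7 : 82.8 : 100.0 : 53.7 : 10.8.

25.7 : 82.8 : 100.0 : 53.7 : 10.8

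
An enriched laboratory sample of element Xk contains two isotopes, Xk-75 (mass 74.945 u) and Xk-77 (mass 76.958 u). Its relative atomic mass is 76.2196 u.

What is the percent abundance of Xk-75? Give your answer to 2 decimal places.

36.68%

With x = fraction of Xk-75 (so Xk-77 is 1 − x):
74.945·x + 76.958·(1 − x) = 76.2196
(74.945 − 76.958)·x = 76.2196 − 76.958
x = -0.7384 / -2.013 = 0.36682 → 36.68% Xk-75, 63.32% Xk-77.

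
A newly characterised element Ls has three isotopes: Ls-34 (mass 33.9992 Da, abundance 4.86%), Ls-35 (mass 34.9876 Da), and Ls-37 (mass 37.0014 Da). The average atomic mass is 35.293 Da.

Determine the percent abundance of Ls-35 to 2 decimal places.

77.59%

The remaining 95.14% is split between Ls-35 (fraction x) and Ls-37 (fraction 0.9514 − x).
Substituting: 34.9876x + 37.0014(0.9514 − x) = 33.64063888
(34.9876 − 37.0014)x = -1.56249308  ⇒  x = 0.77589, y = 0.17551
Ls-35: 77.59%, Ls-37: 17.55%.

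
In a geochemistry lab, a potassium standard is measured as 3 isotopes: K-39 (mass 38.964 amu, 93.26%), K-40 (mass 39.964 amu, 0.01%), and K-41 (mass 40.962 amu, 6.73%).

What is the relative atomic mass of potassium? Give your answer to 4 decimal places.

Average mass = Σ (abundance × isotope mass) = 0.9326 × 38.964 + 0.0001 × 39.964 + 0.0673 × 40.962
= 36.33783 + 0.00400 + 2.75674 = 39.09857 amu

39.0986 amu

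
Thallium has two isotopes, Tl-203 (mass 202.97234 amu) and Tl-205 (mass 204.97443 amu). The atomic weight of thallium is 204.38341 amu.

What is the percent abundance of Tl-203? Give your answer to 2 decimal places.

Let x be the fractional abundance of Tl-203; then Tl-205 has abundance 1 − x.
202.97234·x + 204.97443·(1 − x) = 204.38341
(202.97234 − 204.97443)·x = 204.38341 − 204.97443
x = -0.59102 / -2.00209 = 0.29520 → 29.52% Tl-203, 70.48% Tl-205.

29.52%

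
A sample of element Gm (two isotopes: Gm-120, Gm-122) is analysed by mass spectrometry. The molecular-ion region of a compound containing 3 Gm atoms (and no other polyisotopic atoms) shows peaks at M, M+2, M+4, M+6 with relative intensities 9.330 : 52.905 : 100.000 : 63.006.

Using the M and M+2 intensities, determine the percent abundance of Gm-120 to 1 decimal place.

34.6%

Write p for the Gm-120 fraction. I(M+2)/I(M) = [C(3,1)·p^2·(1−p)] / p^3 = 3·(1−p)/p = 52.905/9.330 = 5.6704
(1−p)/p = 5.6704/3 = 1.8901  ⇒  p = 1/(1 + 1.8901) = 0.3460
Gm-120: 34.6%, Gm-122: 65.4%.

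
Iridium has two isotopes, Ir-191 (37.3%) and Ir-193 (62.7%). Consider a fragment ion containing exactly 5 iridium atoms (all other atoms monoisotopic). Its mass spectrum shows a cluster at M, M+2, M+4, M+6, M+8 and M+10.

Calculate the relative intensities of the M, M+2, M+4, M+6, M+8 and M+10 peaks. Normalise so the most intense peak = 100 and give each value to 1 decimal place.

Each Ir atom is independently Ir-191 (p = 0.373) or Ir-193 (q = 0.627); the cluster is the binomial expansion (p + q)^5.
P(M) = 0.373^5 = 0.007220
P(M+2) = 5 × 0.373^4 × 0.627^1 = 0.060684
P(M+4) = 10 × 0.373^3 × 0.627^2 = 0.204015
P(M+6) = 10 × 0.373^2 × 0.627^3 = 0.342942
P(M+8) = 5 × 0.373^1 × 0.627^4 = 0.288237
P(M+10) = 0.627^5 = 0.096903
The M+6 peak is largest (0.342942); scaling to 100 gives 2.1 : 17.7 : 59.5 : 100.0 : 84.0 : 28.3.

2.1 : 17.7 : 59.5 : 100.0 : 84.0 : 28.3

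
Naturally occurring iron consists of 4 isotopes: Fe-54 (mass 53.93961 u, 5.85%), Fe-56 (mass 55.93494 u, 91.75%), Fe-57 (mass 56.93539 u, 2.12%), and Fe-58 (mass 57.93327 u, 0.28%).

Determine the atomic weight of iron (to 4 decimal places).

55.8450 u

Weight each isotope mass by its fractional abundance: 0.0585 × 53.93961 + 0.9175 × 55.93494 + 0.0212 × 56.93539 + 0.0028 × 57.93327
= 3.155467 + 51.320307 + 1.207030 + 0.162213 = 55.845017 u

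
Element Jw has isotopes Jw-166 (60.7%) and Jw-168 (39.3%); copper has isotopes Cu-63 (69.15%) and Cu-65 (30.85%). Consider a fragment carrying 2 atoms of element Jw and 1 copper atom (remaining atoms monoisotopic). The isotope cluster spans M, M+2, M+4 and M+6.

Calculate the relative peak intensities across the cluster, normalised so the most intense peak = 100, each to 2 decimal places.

57.44 : 100.00 : 57.26 : 10.74

Element Jw pattern (n=2): 0.368449 : 0.477102 : 0.154449
Copper pattern (n=1): 0.6915 : 0.3085
Convolve the two distributions (both contribute in 2-u steps):
  M: 0.368449×0.6915 = 0.254782
  M+2: 0.368449×0.3085 + 0.477102×0.6915 = 0.443583
  M+4: 0.477102×0.3085 + 0.154449×0.6915 = 0.253987
  M+6: 0.154449×0.3085 = 0.047648
Scale to base peak (0.443583) = 100: 57.44 : 100.00 : 57.26 : 10.74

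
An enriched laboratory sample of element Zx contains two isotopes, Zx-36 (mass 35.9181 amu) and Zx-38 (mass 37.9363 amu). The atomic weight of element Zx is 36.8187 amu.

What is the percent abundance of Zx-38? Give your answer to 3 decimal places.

With x = fraction of Zx-36 (so Zx-38 is 1 − x):
35.9181·x + 37.9363·(1 − x) = 36.8187
(35.9181 − 37.9363)·x = 36.8187 − 37.9363
x = -1.1176 / -2.0182 = 0.55376 → 55.376% Zx-36, 44.624% Zx-38.

44.624%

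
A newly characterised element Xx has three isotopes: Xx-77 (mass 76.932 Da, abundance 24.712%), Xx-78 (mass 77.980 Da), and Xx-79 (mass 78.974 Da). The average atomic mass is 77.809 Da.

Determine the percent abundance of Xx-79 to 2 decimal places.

Let x and y be the fractions of Xx-78 and Xx-79. Then x + y = 1 − 0.24712 = 0.75288 and 77.980x + 78.974y = 77.809 − 0.24712×76.932 = 58.79756416.
Substituting: 77.980x + 78.974(0.75288 − x) = 58.79756416
(77.980 − 78.974)x = -0.66038096  ⇒  x = 0.66437, y = 0.08851
Xx-78: 66.44%, Xx-79: 8.85%.

8.85%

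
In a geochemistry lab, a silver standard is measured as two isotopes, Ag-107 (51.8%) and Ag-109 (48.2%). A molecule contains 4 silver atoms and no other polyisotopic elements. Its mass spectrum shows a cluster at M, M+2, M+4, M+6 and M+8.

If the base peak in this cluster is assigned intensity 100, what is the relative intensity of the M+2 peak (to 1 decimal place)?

71.6

(0.518 + 0.482)^4 gives M 0.0720, M+2 0.2680, M+4 0.3740, M+6 0.2320, M+8 0.0540; the largest is M+4.
P(M+4) = C(4,2) × 0.518^2 × 0.482^2 = 6 × 0.268324 × 0.232324 = 0.374029 (base)
P(M+2) = C(4,1) × 0.518^3 × 0.482^1 = 4 × 0.13899183 × 0.4820 = 0.267976
Relative intensity = 0.267976 / 0.374029 × 100 = 71.6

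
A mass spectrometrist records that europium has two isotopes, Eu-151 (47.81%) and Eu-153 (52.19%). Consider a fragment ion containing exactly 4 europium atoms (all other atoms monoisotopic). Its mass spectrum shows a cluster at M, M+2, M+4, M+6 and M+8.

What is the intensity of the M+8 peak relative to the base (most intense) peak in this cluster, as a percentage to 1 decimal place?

19.9%

Binomial terms of (0.4781 + 0.5219)^4: M 0.0522, M+2 0.2281, M+4 0.3736, M+6 0.2719, M+8 0.0742 → M+4 is the base peak.
P(M+4) = C(4,2) × 0.4781^2 × 0.5219^2 = 6 × 0.22857961 × 0.27237961 = 0.373563 (base)
P(M+8) = C(4,4) × 0.4781^0 × 0.5219^4 = 1 × 1.0000 × 0.07419065 = 0.074191
Relative intensity = 0.074191 / 0.373563 × 100 = 19.9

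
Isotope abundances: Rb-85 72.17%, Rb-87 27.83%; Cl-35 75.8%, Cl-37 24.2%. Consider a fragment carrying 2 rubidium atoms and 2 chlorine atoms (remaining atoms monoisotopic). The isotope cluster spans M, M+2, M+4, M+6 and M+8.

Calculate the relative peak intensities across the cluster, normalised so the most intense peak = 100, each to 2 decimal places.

70.93 : 100.00 : 52.71 : 12.31 : 1.08

Rubidium pattern (n=2): 0.52085089 : 0.40169822 : 0.07745089
Chlorine pattern (n=2): 0.574564 : 0.366872 : 0.058564
Convolve the two distributions (both contribute in 2-u steps):
  M: 0.52085089×0.574564 = 0.299262
  M+2: 0.52085089×0.366872 + 0.40169822×0.574564 = 0.421887
  M+4: 0.52085089×0.058564 + 0.40169822×0.366872 + 0.07745089×0.574564 = 0.222375
  M+6: 0.40169822×0.058564 + 0.07745089×0.366872 = 0.051940
  M+8: 0.07745089×0.058564 = 0.004536
Scale to base peak (0.421887) = 100: 70.93 : 100.00 : 52.71 : 12.31 : 1.08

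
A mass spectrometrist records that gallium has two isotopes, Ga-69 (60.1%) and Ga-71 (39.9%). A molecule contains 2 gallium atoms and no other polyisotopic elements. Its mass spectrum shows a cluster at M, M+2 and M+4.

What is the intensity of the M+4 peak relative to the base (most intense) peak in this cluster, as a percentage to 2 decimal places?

Binomial terms of (0.601 + 0.399)^2: M 0.3612, M+2 0.4796, M+4 0.1592 → M+2 is the base peak.
P(M+2) = C(2,1) × 0.601^1 × 0.399^1 = 2 × 0.6010 × 0.3990 = 0.479598 (base)
P(M+4) = C(2,2) × 0.601^0 × 0.399^2 = 1 × 1.0000 × 0.159201 = 0.159201
Relative intensity = 0.159201 / 0.479598 × 100 = 33.19

33.19%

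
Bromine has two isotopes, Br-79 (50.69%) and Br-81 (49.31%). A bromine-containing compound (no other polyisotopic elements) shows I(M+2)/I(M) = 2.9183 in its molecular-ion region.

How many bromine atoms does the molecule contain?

3

The M+2/M ratio from n Br atoms is n · q/p = n · 0.4931/0.5069.
n = 2.9183 × 0.5069/0.4931 = 3.00 ≈ 3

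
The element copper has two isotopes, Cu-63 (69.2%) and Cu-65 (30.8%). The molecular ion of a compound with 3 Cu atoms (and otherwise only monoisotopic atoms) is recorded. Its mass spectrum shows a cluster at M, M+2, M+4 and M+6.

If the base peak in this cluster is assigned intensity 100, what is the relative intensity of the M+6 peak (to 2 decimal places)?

6.60

(0.692 + 0.308)^3 gives M 0.3314, M+2 0.4425, M+4 0.1969, M+6 0.0292; the largest is M+2.
P(M+2) = C(3,1) × 0.692^2 × 0.308^1 = 3 × 0.478864 × 0.3080 = 0.442470 (base)
P(M+6) = C(3,3) × 0.692^0 × 0.308^3 = 1 × 1.0000 × 0.02921811 = 0.029218
Relative intensity = 0.029218 / 0.442470 × 100 = 6.60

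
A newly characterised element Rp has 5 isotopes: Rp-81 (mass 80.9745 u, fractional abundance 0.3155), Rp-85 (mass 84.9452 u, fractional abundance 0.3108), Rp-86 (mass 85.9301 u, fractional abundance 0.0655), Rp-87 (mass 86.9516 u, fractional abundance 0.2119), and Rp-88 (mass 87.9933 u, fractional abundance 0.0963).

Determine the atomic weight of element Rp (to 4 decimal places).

Average mass = Σ (abundance × isotope mass) = 0.3155 × 80.9745 + 0.3108 × 84.9452 + 0.0655 × 85.9301 + 0.2119 × 86.9516 + 0.0963 × 87.9933
= 25.54745 + 26.40097 + 5.62842 + 18.42504 + 8.47375 = 84.47563 u

84.4756 u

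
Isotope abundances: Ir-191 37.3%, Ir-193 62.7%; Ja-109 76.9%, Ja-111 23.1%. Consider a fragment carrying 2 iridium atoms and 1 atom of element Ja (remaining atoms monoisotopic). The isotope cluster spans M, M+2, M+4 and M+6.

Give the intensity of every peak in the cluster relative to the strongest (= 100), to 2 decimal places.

Iridium pattern (n=2): 0.139129 : 0.467742 : 0.393129
Element Ja pattern (n=1): 0.7690 : 0.2310
Convolve the two distributions (both contribute in 2-u steps):
  M: 0.139129×0.7690 = 0.106990
  M+2: 0.139129×0.2310 + 0.467742×0.7690 = 0.391832
  M+4: 0.467742×0.2310 + 0.393129×0.7690 = 0.410365
  M+6: 0.393129×0.2310 = 0.090813
Scale to base peak (0.410365) = 100: 26.07 : 95.48 : 100.00 : 22.13

26.07 : 95.48 : 100.00 : 22.13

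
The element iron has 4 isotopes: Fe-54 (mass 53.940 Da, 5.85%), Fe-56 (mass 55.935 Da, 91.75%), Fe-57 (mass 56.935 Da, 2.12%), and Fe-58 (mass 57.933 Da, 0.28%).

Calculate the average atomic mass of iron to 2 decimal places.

55.85 Da

Average mass = Σ (abundance × isotope mass) = 0.0585 × 53.940 + 0.9175 × 55.935 + 0.0212 × 56.935 + 0.0028 × 57.933
= 3.1555 + 51.3204 + 1.2070 + 0.1622 = 55.8451 Da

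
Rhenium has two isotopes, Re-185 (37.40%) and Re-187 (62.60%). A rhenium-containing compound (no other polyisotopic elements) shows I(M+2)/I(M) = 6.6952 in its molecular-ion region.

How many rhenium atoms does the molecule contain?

4

With n Re atoms, P(M+2)/P(M) = C(n,1)·p^(n−1)q / p^n = n·q/p = n · 0.6260/0.3740.
n = 6.6952 × 0.3740/0.6260 = 4.00 ≈ 4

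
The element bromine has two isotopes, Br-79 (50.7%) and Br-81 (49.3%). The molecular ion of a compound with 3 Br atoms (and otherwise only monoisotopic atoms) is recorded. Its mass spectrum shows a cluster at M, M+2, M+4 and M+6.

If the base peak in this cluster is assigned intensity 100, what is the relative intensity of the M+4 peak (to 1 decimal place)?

97.2

Term probabilities: M 0.1303, M+2 0.3802, M+4 0.3697, M+6 0.1198. Base peak = M+2.
P(M+2) = C(3,1) × 0.507^2 × 0.493^1 = 3 × 0.257049 × 0.4930 = 0.380175 (base)
P(M+4) = C(3,2) × 0.507^1 × 0.493^2 = 3 × 0.5070 × 0.243049 = 0.369678
Relative intensity = 0.369678 / 0.380175 × 100 = 97.2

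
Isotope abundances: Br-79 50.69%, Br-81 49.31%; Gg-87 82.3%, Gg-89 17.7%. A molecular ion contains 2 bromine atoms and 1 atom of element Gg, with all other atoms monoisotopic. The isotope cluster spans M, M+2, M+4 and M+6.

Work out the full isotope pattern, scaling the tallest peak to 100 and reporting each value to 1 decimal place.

Bromine pattern (n=2): 0.25694761 : 0.49990478 : 0.24314761
Element Gg pattern (n=1): 0.8230 : 0.1770
Convolve the two distributions (both contribute in 2-u steps):
  M: 0.25694761×0.8230 = 0.211468
  M+2: 0.25694761×0.1770 + 0.49990478×0.8230 = 0.456901
  M+4: 0.49990478×0.1770 + 0.24314761×0.8230 = 0.288594
  M+6: 0.24314761×0.1770 = 0.043037
Scale to base peak (0.456901) = 100: 46.3 : 100.0 : 63.2 : 9.4

46.3 : 100.0 : 63.2 : 9.4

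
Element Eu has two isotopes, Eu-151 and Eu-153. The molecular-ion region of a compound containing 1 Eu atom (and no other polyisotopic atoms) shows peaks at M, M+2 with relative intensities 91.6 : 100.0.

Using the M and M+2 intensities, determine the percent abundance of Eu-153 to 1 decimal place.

52.2%

If p is the fraction of Eu that is Eu-151, then I(M+2)/I(M) = [C(1,1)·p^0·(1−p)] / p^1 = 1·(1−p)/p = 100.0/91.6 = 1.0917
(1−p)/p = 1.0917/1 = 1.0917  ⇒  p = 1/(1 + 1.0917) = 0.4781
Eu-151: 47.8%, Eu-153: 52.2%.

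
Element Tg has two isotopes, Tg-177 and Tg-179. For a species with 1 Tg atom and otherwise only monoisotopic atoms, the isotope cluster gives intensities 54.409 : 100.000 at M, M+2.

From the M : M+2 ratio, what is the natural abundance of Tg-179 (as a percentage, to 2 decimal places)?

64.76%

Write p for the Tg-177 fraction. I(M+2)/I(M) = [C(1,1)·p^0·(1−p)] / p^1 = 1·(1−p)/p = 100.000/54.409 = 1.8379
(1−p)/p = 1.8379/1 = 1.8379  ⇒  p = 1/(1 + 1.8379) = 0.3524
Tg-177: 35.24%, Tg-179: 64.76%.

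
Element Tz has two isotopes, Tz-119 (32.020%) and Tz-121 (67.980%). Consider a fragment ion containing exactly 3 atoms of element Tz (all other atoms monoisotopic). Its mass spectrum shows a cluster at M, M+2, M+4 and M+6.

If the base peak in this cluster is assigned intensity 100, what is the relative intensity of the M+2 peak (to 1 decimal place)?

Term probabilities: M 0.0328, M+2 0.2091, M+4 0.4439, M+6 0.3142. Base peak = M+4.
P(M+4) = C(3,2) × 0.32020^1 × 0.67980^2 = 3 × 0.3202 × 0.46212804 = 0.443920 (base)
P(M+2) = C(3,1) × 0.32020^2 × 0.67980^1 = 3 × 0.10252804 × 0.6798 = 0.209096
Relative intensity = 0.209096 / 0.443920 × 100 = 47.1

47.1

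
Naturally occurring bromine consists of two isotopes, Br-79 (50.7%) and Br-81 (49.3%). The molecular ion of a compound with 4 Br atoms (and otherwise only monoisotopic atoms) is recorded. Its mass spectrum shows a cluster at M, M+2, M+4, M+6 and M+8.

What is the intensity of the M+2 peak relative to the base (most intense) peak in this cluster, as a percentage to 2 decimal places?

68.56%

(0.507 + 0.493)^4 gives M 0.0661, M+2 0.2570, M+4 0.3749, M+6 0.2430, M+8 0.0591; the largest is M+4.
P(M+4) = C(4,2) × 0.507^2 × 0.493^2 = 6 × 0.257049 × 0.243049 = 0.374853 (base)
P(M+2) = C(4,1) × 0.507^3 × 0.493^1 = 4 × 0.13032384 × 0.4930 = 0.256999
Relative intensity = 0.256999 / 0.374853 × 100 = 68.56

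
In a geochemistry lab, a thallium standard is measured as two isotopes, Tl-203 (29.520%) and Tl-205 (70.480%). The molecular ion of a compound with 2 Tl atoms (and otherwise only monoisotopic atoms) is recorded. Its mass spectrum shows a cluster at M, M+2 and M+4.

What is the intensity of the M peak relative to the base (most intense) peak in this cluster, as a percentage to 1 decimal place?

Term probabilities: M 0.0871, M+2 0.4161, M+4 0.4967. Base peak = M+4.
P(M+4) = C(2,2) × 0.29520^0 × 0.70480^2 = 1 × 1.0000 × 0.49674304 = 0.496743 (base)
P(M) = C(2,0) × 0.29520^2 × 0.70480^0 = 1 × 0.08714304 × 1.0000 = 0.087143
Relative intensity = 0.087143 / 0.496743 × 100 = 17.5

17.5%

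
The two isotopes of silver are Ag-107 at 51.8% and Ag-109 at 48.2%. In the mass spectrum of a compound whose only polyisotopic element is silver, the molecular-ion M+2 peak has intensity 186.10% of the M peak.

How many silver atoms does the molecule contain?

With n Ag atoms, P(M+2)/P(M) = C(n,1)·p^(n−1)q / p^n = n·q/p = n · 0.482/0.518.
n = 1.8610 × 0.518/0.482 = 2.00 ≈ 2

2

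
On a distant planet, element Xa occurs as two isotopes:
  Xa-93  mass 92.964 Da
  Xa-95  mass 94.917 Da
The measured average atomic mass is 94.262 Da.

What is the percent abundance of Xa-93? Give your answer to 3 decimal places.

Let x be the fractional abundance of Xa-93; then Xa-95 has abundance 1 − x.
92.964·x + 94.917·(1 − x) = 94.262
(92.964 − 94.917)·x = 94.262 − 94.917
x = -0.655 / -1.953 = 0.33538 → 33.538% Xa-93, 66.462% Xa-95.

33.538%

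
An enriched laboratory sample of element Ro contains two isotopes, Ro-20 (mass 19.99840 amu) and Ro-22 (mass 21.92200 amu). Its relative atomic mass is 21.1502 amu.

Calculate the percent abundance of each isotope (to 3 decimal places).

With x = fraction of Ro-20 (so Ro-22 is 1 − x):
19.99840·x + 21.92200·(1 − x) = 21.1502
(19.99840 − 21.92200)·x = 21.1502 − 21.92200
x = -0.77180 / -1.92360 = 0.40123 → 40.123% Ro-20, 59.877% Ro-22.

Ro-20: 40.123%, Ro-22: 59.877%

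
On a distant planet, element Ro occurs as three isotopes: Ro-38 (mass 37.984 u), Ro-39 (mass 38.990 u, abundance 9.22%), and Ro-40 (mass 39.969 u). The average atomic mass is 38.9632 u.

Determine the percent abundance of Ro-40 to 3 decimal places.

The remaining 90.78% is split between Ro-38 (fraction x) and Ro-40 (fraction 0.9078 − x).
Substituting: 37.984x + 39.969(0.9078 − x) = 35.368322
(37.984 − 39.969)x = -0.9155362  ⇒  x = 0.46123, y = 0.44657
Ro-38: 46.123%, Ro-40: 44.657%.

44.657%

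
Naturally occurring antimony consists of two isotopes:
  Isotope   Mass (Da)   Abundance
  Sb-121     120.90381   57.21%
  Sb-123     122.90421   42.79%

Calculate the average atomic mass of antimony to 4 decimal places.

121.7598 Da

Average mass = Σ (abundance × isotope mass) = 0.5721 × 120.90381 + 0.4279 × 122.90421
= 69.169070 + 52.590711 = 121.759781 Da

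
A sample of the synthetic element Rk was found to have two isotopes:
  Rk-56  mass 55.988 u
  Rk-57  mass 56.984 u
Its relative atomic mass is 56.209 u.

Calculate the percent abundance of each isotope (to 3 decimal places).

Rk-56: 77.811%, Rk-57: 22.189%

With x = fraction of Rk-56 (so Rk-57 is 1 − x):
55.988·x + 56.984·(1 − x) = 56.209
(55.988 − 56.984)·x = 56.209 − 56.984
x = -0.775 / -0.996 = 0.77811 → 77.811% Rk-56, 22.189% Rk-57.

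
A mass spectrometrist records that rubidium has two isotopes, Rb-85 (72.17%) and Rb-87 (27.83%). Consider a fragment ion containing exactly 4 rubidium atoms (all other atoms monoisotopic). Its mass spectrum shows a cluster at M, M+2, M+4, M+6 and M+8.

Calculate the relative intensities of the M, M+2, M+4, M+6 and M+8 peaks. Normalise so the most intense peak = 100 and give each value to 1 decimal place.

Expanding (0.7217 + 0.2783)^4:
P(M) = 0.7217^4 = 0.271286
P(M+2) = 4 × 0.7217^3 × 0.2783^1 = 0.418450
P(M+4) = 6 × 0.7217^2 × 0.2783^2 = 0.242042
P(M+6) = 4 × 0.7217^1 × 0.2783^3 = 0.062224
P(M+8) = 0.2783^4 = 0.005999
The M+2 peak is largest (0.418450); scaling to 100 gives 64.8 : 100.0 : 57.8 : 14.9 : 1.4.

64.8 : 100.0 : 57.8 : 14.9 : 1.4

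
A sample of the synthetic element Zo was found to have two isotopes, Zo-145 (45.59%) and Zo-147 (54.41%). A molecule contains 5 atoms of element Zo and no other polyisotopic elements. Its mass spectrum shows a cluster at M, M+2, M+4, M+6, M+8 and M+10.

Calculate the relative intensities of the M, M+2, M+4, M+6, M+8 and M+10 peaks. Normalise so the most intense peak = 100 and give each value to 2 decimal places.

The 5 Zo atoms are independent, so intensities follow the terms of (0.4559 + 0.5441)^5.
P(M) = 0.4559^5 = 0.019695
P(M+2) = 5 × 0.4559^4 × 0.5441^1 = 0.117524
P(M+4) = 10 × 0.4559^3 × 0.5441^2 = 0.280522
P(M+6) = 10 × 0.4559^2 × 0.5441^3 = 0.334792
P(M+8) = 5 × 0.4559^1 × 0.5441^4 = 0.199781
P(M+10) = 0.5441^5 = 0.047686
The M+6 peak is largest (0.334792); scaling to 100 gives 5.88 : 35.10 : 83.79 : 100.00 : 59.67 : 14.24.

5.88 : 35.10 : 83.79 : 100.00 : 59.67 : 14.24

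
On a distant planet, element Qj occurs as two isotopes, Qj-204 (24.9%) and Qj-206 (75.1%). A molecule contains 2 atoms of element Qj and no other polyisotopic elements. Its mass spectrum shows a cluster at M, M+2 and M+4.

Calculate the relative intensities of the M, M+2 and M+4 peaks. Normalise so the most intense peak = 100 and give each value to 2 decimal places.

10.99 : 66.31 : 100.00

Expanding (0.249 + 0.751)^2:
P(M) = 0.249^2 = 0.062001
P(M+2) = 2 × 0.249^1 × 0.751^1 = 0.373998
P(M+4) = 0.751^2 = 0.564001
The M+4 peak is largest (0.564001); scaling to 100 gives 10.99 : 66.31 : 100.00.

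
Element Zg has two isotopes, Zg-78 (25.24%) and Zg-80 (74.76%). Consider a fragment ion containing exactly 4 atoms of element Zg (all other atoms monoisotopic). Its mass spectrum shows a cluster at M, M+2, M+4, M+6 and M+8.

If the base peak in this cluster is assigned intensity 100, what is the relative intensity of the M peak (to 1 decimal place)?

1.0

Binomial terms of (0.2524 + 0.7476)^4: M 0.0041, M+2 0.0481, M+4 0.2136, M+6 0.4218, M+8 0.3124 → M+6 is the base peak.
P(M+6) = C(4,3) × 0.2524^1 × 0.7476^3 = 4 × 0.2524 × 0.41783795 = 0.421849 (base)
P(M) = C(4,0) × 0.2524^4 × 0.7476^0 = 1 × 0.00405842 × 1.0000 = 0.004058
Relative intensity = 0.004058 / 0.421849 × 100 = 1.0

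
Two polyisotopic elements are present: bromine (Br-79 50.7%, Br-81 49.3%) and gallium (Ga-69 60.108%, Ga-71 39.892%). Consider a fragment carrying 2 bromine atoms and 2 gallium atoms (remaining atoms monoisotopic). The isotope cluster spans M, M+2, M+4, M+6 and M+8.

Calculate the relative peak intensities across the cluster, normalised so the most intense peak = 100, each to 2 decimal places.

25.21 : 82.48 : 100.00 : 53.23 : 10.50

Bromine pattern (n=2): 0.257049 : 0.499902 : 0.243049
Gallium pattern (n=2): 0.36129717 : 0.47956567 : 0.15913717
Convolve the two distributions (both contribute in 2-u steps):
  M: 0.257049×0.36129717 = 0.092871
  M+2: 0.257049×0.47956567 + 0.499902×0.36129717 = 0.303885
  M+4: 0.257049×0.15913717 + 0.499902×0.47956567 + 0.243049×0.36129717 = 0.368455
  M+6: 0.499902×0.15913717 + 0.243049×0.47956567 = 0.196111
  M+8: 0.243049×0.15913717 = 0.038678
Scale to base peak (0.368455) = 100: 25.21 : 82.48 : 100.00 : 53.23 : 10.50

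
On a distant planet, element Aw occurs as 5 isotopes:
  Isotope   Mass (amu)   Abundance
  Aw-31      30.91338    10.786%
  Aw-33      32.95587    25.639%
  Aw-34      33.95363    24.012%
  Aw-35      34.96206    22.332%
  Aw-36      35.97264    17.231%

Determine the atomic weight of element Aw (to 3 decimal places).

The abundance-weighted mean is 0.10786 × 30.91338 + 0.25639 × 32.95587 + 0.24012 × 33.95363 + 0.22332 × 34.96206 + 0.17231 × 35.97264
= 3.334317 + 8.449556 + 8.152946 + 7.807727 + 6.198446 = 33.942992 amu

33.943 amu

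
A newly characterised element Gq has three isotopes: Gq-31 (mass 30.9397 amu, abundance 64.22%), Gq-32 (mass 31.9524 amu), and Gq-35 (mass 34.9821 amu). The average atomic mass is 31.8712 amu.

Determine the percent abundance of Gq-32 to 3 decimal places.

16.994%

Let x and y be the fractions of Gq-32 and Gq-35. Then x + y = 1 − 0.6422 = 0.3578 and 31.9524x + 34.9821y = 31.8712 − 0.6422×30.9397 = 12.00172466.
Substituting: 31.9524x + 34.9821(0.3578 − x) = 12.00172466
(31.9524 − 34.9821)x = -0.51487072  ⇒  x = 0.16994, y = 0.18786
Gq-32: 16.994%, Gq-35: 18.786%.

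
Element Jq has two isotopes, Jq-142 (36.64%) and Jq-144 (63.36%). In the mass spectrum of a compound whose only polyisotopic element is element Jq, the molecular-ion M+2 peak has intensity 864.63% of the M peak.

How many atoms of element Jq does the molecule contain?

5

With n Jq atoms, P(M+2)/P(M) = C(n,1)·p^(n−1)q / p^n = n·q/p = n · 0.6336/0.3664.
n = 8.6463 × 0.3664/0.6336 = 5.00 ≈ 5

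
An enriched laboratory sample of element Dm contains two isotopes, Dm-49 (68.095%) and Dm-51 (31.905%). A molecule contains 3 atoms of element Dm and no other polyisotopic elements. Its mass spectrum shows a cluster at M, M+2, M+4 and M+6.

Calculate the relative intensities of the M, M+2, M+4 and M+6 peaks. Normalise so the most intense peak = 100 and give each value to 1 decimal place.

Expanding (0.68095 + 0.31905)^3:
P(M) = 0.68095^3 = 0.315752
P(M+2) = 3 × 0.68095^2 × 0.31905^1 = 0.443824
P(M+4) = 3 × 0.68095^1 × 0.31905^2 = 0.207948
P(M+6) = 0.31905^3 = 0.032477
The M+2 peak is largest (0.443824); scaling to 100 gives 71.1 : 100.0 : 46.9 : 7.3.

71.1 : 100.0 : 46.9 : 7.3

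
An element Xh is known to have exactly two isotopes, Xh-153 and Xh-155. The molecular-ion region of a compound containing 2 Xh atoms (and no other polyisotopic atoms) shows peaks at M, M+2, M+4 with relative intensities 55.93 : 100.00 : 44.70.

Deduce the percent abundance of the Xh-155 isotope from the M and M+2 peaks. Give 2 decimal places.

Write p for the Xh-153 fraction. I(M+2)/I(M) = [C(2,1)·p^1·(1−p)] / p^2 = 2·(1−p)/p = 100.00/55.93 = 1.7879
(1−p)/p = 1.7879/2 = 0.8940  ⇒  p = 1/(1 + 0.8940) = 0.5280
Xh-153: 52.80%, Xh-155: 47.20%.

47.20%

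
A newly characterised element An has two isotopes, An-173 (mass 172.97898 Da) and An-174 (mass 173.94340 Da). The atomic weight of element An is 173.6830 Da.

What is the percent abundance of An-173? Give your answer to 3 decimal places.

Writing the weighted mean with unknown fraction x of An-173:
172.97898·x + 173.94340·(1 − x) = 173.6830
(172.97898 − 173.94340)·x = 173.6830 − 173.94340
x = -0.26040 / -0.96442 = 0.27001 → 27.001% An-173, 72.999% An-174.

27.001%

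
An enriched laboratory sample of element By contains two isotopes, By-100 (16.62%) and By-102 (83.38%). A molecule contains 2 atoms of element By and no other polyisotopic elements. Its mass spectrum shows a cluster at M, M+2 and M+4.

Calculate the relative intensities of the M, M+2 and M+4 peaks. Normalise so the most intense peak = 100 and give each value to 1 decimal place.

4.0 : 39.9 : 100.0

Each By atom is independently By-100 (p = 0.1662) or By-102 (q = 0.8338); the cluster is the binomial expansion (p + q)^2.
P(M) = 0.1662^2 = 0.027622
P(M+2) = 2 × 0.1662^1 × 0.8338^1 = 0.277155
P(M+4) = 0.8338^2 = 0.695222
The M+4 peak is largest (0.695222); scaling to 100 gives 4.0 : 39.9 : 100.0.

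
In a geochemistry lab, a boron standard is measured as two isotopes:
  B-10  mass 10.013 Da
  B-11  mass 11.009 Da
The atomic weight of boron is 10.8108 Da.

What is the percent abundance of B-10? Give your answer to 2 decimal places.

19.90%

Let x be the fractional abundance of B-10; then B-11 has abundance 1 − x.
10.013·x + 11.009·(1 − x) = 10.8108
(10.013 − 11.009)·x = 10.8108 − 11.009
x = -0.1982 / -0.996 = 0.19900 → 19.90% B-10, 80.10% B-11.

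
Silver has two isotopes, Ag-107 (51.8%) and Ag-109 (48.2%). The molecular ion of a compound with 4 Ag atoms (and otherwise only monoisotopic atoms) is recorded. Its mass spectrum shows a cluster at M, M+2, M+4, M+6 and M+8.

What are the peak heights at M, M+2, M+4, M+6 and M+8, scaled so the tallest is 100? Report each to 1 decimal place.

Each Ag atom is independently Ag-107 (p = 0.518) or Ag-109 (q = 0.482); the cluster is the binomial expansion (p + q)^4.
P(M) = 0.518^4 = 0.071998
P(M+2) = 4 × 0.518^3 × 0.482^1 = 0.267976
P(M+4) = 6 × 0.518^2 × 0.482^2 = 0.374029
P(M+6) = 4 × 0.518^1 × 0.482^3 = 0.232023
P(M+8) = 0.482^4 = 0.053974
The M+4 peak is largest (0.374029); scaling to 100 gives 19.2 : 71.6 : 100.0 : 62.0 : 14.4.

19.2 : 71.6 : 100.0 : 62.0 : 14.4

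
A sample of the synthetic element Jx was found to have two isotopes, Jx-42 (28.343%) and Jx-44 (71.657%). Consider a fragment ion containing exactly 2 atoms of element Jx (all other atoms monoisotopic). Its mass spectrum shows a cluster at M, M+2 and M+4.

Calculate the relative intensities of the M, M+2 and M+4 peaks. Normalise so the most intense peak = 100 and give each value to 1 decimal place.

15.6 : 79.1 : 100.0

Each Jx atom is independently Jx-42 (p = 0.28343) or Jx-44 (q = 0.71657); the cluster is the binomial expansion (p + q)^2.
P(M) = 0.28343^2 = 0.080333
P(M+2) = 2 × 0.28343^1 × 0.71657^1 = 0.406195
P(M+4) = 0.71657^2 = 0.513473
The M+4 peak is largest (0.513473); scaling to 100 gives 15.6 : 79.1 : 100.0.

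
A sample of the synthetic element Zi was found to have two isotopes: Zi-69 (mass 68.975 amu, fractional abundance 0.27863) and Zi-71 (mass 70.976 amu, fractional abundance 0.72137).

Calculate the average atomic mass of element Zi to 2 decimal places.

Average mass = Σ (abundance × isotope mass) = 0.27863 × 68.975 + 0.72137 × 70.976
= 19.2185 + 51.2000 = 70.4185 amu

70.42 amu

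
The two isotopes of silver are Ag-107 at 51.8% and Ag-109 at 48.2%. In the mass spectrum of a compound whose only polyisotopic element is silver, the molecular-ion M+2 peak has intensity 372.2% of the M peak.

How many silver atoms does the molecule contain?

4

With n Ag atoms, P(M+2)/P(M) = C(n,1)·p^(n−1)q / p^n = n·q/p = n · 0.482/0.518.
n = 3.722 × 0.518/0.482 = 4.00 ≈ 4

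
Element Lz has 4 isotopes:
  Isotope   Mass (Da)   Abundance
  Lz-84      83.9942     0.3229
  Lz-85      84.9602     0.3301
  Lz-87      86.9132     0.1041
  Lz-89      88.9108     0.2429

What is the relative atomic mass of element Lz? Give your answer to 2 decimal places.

Ar = Σ fᵢ·mᵢ = 0.3229 × 83.9942 + 0.3301 × 84.9602 + 0.1041 × 86.9132 + 0.2429 × 88.9108
= 27.12173 + 28.04536 + 9.04766 + 21.59643 = 85.81118 Da

85.81 Da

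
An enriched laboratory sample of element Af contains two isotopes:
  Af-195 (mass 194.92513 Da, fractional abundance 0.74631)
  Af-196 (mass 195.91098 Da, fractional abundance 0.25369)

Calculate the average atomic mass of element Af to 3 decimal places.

Average mass = Σ (abundance × isotope mass) = 0.74631 × 194.92513 + 0.25369 × 195.91098
= 145.474574 + 49.700657 = 195.175231 Da

195.175 Da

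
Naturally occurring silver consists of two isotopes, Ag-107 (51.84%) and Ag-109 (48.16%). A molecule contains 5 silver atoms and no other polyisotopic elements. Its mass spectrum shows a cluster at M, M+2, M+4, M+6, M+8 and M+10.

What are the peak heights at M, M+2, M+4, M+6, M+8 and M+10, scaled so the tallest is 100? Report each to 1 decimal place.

The 5 Ag atoms are independent, so intensities follow the terms of (0.5184 + 0.4816)^5.
P(M) = 0.5184^5 = 0.037439
P(M+2) = 5 × 0.5184^4 × 0.4816^1 = 0.173907
P(M+4) = 10 × 0.5184^3 × 0.4816^2 = 0.323123
P(M+6) = 10 × 0.5184^2 × 0.4816^3 = 0.300185
P(M+8) = 5 × 0.5184^1 × 0.4816^4 = 0.139438
P(M+10) = 0.4816^5 = 0.025908
The M+4 peak is largest (0.323123); scaling to 100 gives 11.6 : 53.8 : 100.0 : 92.9 : 43.2 : 8.0.

11.6 : 53.8 : 100.0 : 92.9 : 43.2 : 8.0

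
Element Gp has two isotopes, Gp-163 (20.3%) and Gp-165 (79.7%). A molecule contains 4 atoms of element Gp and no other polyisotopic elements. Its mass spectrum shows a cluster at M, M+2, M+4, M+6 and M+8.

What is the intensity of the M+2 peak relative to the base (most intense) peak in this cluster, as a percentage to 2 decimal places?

6.49%

(0.203 + 0.797)^4 gives M 0.0017, M+2 0.0267, M+4 0.1571, M+6 0.4111, M+8 0.4035; the largest is M+6.
P(M+6) = C(4,3) × 0.203^1 × 0.797^3 = 4 × 0.2030 × 0.50626157 = 0.411084 (base)
P(M+2) = C(4,1) × 0.203^3 × 0.797^1 = 4 × 0.00836543 × 0.7970 = 0.026669
Relative intensity = 0.026669 / 0.411084 × 100 = 6.49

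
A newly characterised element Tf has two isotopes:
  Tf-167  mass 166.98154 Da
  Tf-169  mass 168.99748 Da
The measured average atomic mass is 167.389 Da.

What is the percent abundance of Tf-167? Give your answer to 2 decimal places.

79.79%

With x = fraction of Tf-167 (so Tf-169 is 1 − x):
166.98154·x + 168.99748·(1 − x) = 167.389
(166.98154 − 168.99748)·x = 167.389 − 168.99748
x = -1.60848 / -2.01594 = 0.79788 → 79.79% Tf-167, 20.21% Tf-169.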